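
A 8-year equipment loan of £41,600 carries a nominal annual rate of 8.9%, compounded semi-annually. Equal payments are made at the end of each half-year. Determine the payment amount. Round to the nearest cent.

£3,689.64

With 2 periods per year: i = 0.0445, n = 16.
PMT = 41600 / ( [1 − (1+0.0445)^(−16)] / 0.0445 ) = 41600 / 11.274828 = 3,689.6351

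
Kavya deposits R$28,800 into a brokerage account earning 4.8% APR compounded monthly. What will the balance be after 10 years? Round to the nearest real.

R$46,498

Periodic rate i = 0.048/12 = 0.004; n = 10 × 12 = 120 periods.
28,800 × (1+0.004)^120 = 28,800 × 1.614528 = 46,498.4017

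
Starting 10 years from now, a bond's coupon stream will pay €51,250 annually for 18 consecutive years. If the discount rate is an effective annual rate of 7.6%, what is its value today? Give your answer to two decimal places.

PV at t=9 (ordinary 18-year annuity): 51250 × a(18|0.076) = 51250 × 9.637709 = 493,932.6092
Discount back 9 years: 493,932.6092 × (1+0.076)^(−9) = 493,932.6092 × 0.517237 = 255,480.2056

€255,480.21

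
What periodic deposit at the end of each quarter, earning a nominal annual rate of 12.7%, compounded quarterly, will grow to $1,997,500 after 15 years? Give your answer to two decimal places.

$11,482.34

i = 0.127/4 = 0.03175 per quarter; n = 15·4 = 60.
PMT = 1.9975e+06 / ( [(1+0.03175)^60 − 1] / 0.03175 ) = 1.9975e+06 / 173.962820 = 11,482.3386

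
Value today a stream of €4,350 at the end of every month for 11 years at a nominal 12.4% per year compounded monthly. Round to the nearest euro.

With 12 periods per year: i = 0.0103333, n = 132.
PV = 4350 × [1 − (1+0.0103333)^(−132)] / 0.0103333 = 4350 × 71.861449 = 312,597.3010

€312,597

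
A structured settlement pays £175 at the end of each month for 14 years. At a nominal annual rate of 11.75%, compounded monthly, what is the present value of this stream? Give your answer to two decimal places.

£14,395.04

i = 0.1175/12 = 0.00979167 per month; n = 14·12 = 168.
PV = 175 × [1 − (1+0.00979167)^(−168)] / 0.00979167 = 175 × 82.257381 = 14,395.0418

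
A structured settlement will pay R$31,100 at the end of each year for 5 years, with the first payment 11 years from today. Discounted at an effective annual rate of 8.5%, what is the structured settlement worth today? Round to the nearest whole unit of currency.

R$54,204

PV at t=10 (ordinary 5-year annuity): 31100 × a(5|0.085) = 31100 × 3.940642 = 122,553.9687
Discount back 10 years: 122,553.9687 × (1+0.085)^(−10) = 122,553.9687 × 0.442285 = 54,203.8329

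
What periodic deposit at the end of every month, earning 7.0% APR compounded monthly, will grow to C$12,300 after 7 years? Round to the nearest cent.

With 12 periods per year: i = 0.00583333, n = 84.
PMT = 12300 / ( [(1+0.00583333)^84 − 1] / 0.00583333 ) = 12300 / 107.998981 = 113.8900

C$113.89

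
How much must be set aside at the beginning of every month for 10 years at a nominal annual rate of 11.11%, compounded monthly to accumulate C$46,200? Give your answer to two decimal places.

C$209.61

Periodic rate i = 0.1111/12 = 0.00925833; n = 10 × 12 = 120 periods.
FV-annuity factor × (1+i) = 220.409844; PMT = 46200 / 220.409844 = 209.6095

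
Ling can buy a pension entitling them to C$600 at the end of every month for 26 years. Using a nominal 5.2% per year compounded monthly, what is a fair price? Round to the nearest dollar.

C$102,534

i = 0.052/12 = 0.00433333 per month; n = 26·12 = 312.
Annuity factor a(312|0.00433333) = 170.889437; PV = 600 × 170.889437 = 102,533.6625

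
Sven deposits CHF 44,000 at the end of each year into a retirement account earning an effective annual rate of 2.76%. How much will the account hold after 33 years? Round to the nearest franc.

FV = 44000 × [(1+0.0276)^33 − 1] / 0.0276 = 44000 × 52.746819 = 2,320,860.0478

CHF 2,320,860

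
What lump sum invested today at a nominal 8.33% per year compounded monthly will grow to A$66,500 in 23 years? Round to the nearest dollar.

A$9,854

i = 0.0833/12 = 0.00694167 per month; n = 23·12 = 276.
Discount factor = (1+0.00694167)^(−276) = 0.148187; PV = 66,500 × 0.148187 = 9,854.4300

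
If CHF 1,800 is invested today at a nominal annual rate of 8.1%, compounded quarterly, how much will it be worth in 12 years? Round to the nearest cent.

i = 0.081/4 = 0.02025 per quarter; n = 12·4 = 48.
1,800 × (1+0.02025)^48 = 1,800 × 2.617682 = 4,711.8285

CHF 4,711.83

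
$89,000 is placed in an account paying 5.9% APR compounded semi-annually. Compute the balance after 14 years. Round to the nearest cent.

i = 0.059/2 = 0.0295 per half-year; n = 14·2 = 28.
FV = 89,000 × (1 + 0.0295)^28 = 200,875.8990

$200,875.90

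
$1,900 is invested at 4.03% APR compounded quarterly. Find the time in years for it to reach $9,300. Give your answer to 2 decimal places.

39.61 years

Periodic rate i = 0.0403/4 = 0.010075.
n = ln(9300/1900) / ln(1+0.010075) = ln(4.89474) / 0.010025 = 158.4266 quarters
= 158.4266/4 years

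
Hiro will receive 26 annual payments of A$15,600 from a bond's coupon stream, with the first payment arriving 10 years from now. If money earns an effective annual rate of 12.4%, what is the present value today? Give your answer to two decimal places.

A$41,831.34

Value one period before first payment (t=9): 15600 × [1 − (1+0.124)^(−26)] / 0.124 = 15600 × 7.678457 = 119,783.9237
Discount back 9 years: 119,783.9237 × (1+0.124)^(−9) = 119,783.9237 × 0.349223 = 41,831.3359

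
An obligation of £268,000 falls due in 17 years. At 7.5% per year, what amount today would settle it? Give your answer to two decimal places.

£78,377.41

PV = FV·(1+i)^(−n) = 268,000 × 0.292453 = 78,377.4089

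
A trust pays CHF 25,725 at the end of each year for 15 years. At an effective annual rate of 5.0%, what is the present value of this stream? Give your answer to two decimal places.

CHF 267,016.70

PV = 25725 × [1 − (1+0.05)^(−15)] / 0.05 = 25725 × 10.379658 = 267,016.7030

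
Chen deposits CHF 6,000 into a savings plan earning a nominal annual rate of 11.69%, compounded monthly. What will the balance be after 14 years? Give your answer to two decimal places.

CHF 30,582.85

Periodic rate i = 0.1169/12 = 0.00974167; n = 14 × 12 = 168 periods.
6,000 × (1+0.00974167)^168 = 6,000 × 5.097141 = 30,582.8459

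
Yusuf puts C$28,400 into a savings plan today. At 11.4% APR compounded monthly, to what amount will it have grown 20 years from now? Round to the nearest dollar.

With 12 periods per year: i = 0.0095, n = 240.
28,400 × (1+0.0095)^240 = 28,400 × 9.672029 = 274,685.6218

C$274,686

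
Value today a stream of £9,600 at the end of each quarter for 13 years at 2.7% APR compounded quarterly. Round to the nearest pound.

Periodic rate i = 0.027/4 = 0.00675; n = 13 × 4 = 52 periods.
PV = 9600 × [1 − (1+0.00675)^(−52)] / 0.00675 = 9600 × 43.731190 = 419,819.4255

£419,819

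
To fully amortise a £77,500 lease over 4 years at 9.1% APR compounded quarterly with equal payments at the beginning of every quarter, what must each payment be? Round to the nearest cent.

i = 0.091/4 = 0.02275 per quarter; n = 4·4 = 16.
Annuity-PV factor × (1+i) = 13.588806; PMT = 77500 / 13.588806 = 5,703.2236

£5,703.22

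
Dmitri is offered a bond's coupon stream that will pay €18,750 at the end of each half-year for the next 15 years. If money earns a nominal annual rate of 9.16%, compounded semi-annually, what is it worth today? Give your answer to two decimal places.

€302,562.72

i = 0.0916/2 = 0.0458 per half-year; n = 15·2 = 30.
PV = PMT · [1 − (1+i)^(−n)] / i = 18750 · 16.136678 = 302,562.7195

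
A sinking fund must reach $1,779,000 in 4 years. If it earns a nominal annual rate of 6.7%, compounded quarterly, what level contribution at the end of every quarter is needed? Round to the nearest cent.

$97,876.20

Periodic rate i = 0.067/4 = 0.01675; n = 4 × 4 = 16 periods.
FV-annuity factor = 18.176023; PMT = 1.779e+06 / 18.176023 = 97,876.1988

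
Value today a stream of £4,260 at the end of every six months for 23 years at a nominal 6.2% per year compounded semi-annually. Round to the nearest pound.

With 2 periods per year: i = 0.031, n = 46.
PV = PMT · [1 − (1+i)^(−n)] / i = 4260 · 24.337800 = 103,679.0267

£103,679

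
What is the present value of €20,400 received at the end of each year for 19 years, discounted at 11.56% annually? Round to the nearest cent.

€154,390.00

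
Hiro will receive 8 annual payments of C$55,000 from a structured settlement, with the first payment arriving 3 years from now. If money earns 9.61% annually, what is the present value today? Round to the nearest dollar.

C$247,732

Value one period before first payment (t=2): 55000 × [1 − (1+0.0961)^(−8)] / 0.0961 = 55000 × 5.411521 = 297,633.6427
PV₀ = 297,633.6427 / (1+0.0961)^2 = 297,633.6427 / 1.201435 = 247,731.7463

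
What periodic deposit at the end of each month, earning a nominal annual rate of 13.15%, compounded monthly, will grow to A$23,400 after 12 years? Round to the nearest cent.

A$67.41

Periodic rate i = 0.1315/12 = 0.0109583; n = 12 × 12 = 144 periods.
PMT = 23400 / ( [(1+0.0109583)^144 − 1] / 0.0109583 ) = 23400 / 347.118885 = 67.4121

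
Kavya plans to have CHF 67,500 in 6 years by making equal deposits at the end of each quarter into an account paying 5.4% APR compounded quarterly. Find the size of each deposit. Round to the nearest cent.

With 4 periods per year: i = 0.0135, n = 24.
PMT = 67500 / ( [(1+0.0135)^24 − 1] / 0.0135 ) = 67500 / 28.122492 = 2,400.2140

CHF 2,400.21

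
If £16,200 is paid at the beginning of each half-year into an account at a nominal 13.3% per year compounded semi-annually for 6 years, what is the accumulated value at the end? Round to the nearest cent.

£302,771.31

Periodic rate i = 0.133/2 = 0.0665; n = 6 × 2 = 12 periods.
FV = PMT · [(1+i)^n − 1] / i × (1+i) = 16200 · 18.689587 = 302,771.3113
(Beginning-of-period payments → annuity-due factor ×(1+i).)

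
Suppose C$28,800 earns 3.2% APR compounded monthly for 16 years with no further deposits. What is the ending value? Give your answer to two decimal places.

C$48,023.67

With 12 periods per year: i = 0.00266667, n = 192.
FV = 28,800 × (1 + 0.00266667)^192 = 48,023.6660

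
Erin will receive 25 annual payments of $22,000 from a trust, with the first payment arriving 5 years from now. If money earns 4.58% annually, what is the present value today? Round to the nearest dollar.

Value one period before first payment (t=4): 22000 × [1 − (1+0.0458)^(−25)] / 0.0458 = 22000 × 14.706867 = 323,551.0754
Discount back 4 years: 323,551.0754 × (1+0.0458)^(−4) = 323,551.0754 × 0.835998 = 270,488.1837

$270,488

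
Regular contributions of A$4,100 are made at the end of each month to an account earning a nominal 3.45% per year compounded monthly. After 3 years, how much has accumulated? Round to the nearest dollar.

A$155,274

i = 0.0345/12 = 0.002875 per month; n = 3·12 = 36.
FV = 4100 × [(1+0.002875)^36 − 1] / 0.002875 = 4100 × 37.871693 = 155,273.9393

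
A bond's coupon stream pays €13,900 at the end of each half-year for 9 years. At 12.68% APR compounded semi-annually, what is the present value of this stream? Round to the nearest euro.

€146,735

Periodic rate i = 0.1268/2 = 0.0634; n = 9 × 2 = 18 periods.
PV = 13900 × [1 − (1+0.0634)^(−18)] / 0.0634 = 13900 × 10.556470 = 146,734.9341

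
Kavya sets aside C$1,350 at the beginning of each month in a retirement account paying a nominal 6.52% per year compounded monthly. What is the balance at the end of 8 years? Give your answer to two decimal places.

Periodic rate i = 0.0652/12 = 0.00543333; n = 8 × 12 = 96 periods.
FV = PMT · [(1+i)^n − 1] / i × (1+i) = 1350 · 126.267142 = 170,460.6411
(annuity-due: payments at period start, so ×(1+i).)

C$170,460.64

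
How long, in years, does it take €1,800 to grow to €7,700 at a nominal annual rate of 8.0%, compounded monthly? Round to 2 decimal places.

18.23 years

Periodic rate i = 0.08/12 = 0.00666667.
(1+i)^n = 7700/1800 = 4.27778, so n = ln 4.27778 / ln 1.00667 = 218.7410 months
= 218.7410/12 years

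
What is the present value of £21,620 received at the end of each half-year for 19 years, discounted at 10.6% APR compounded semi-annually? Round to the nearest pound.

£350,605

i = 0.106/2 = 0.053 per half-year; n = 19·2 = 38.
Annuity factor a(38|0.053) = 16.216703; PV = 21620 × 16.216703 = 350,605.1178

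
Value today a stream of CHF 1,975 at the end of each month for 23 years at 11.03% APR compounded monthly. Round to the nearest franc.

CHF 197,672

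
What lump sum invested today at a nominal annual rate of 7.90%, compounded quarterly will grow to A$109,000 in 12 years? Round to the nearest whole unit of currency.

i = 0.079/4 = 0.01975 per quarter; n = 12·4 = 48.
PV = FV·(1+i)^(−n) = 109,000 × 0.391113 = 42,631.2657

A$42,631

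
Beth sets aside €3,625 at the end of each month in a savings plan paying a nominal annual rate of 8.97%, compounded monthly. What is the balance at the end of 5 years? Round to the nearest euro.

€273,197

i = 0.0897/12 = 0.007475 per month; n = 5·12 = 60.
Accumulation factor s(60|0.007475) = 75.364775; FV = 3625 × 75.364775 = 273,197.3097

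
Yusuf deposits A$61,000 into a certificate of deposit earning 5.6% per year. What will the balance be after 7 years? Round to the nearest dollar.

A$89,326

61,000 × (1+0.056)^7 = 61,000 × 1.464359 = 89,325.8716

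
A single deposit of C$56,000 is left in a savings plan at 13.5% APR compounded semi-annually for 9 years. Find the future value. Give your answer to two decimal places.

C$181,472.13

With 2 periods per year: i = 0.0675, n = 18.
56,000 × (1+0.0675)^18 = 56,000 × 3.240574 = 181,472.1287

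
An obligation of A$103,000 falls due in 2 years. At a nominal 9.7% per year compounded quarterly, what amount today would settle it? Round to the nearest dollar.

i = 0.097/4 = 0.02425 per quarter; n = 2·4 = 8.
PV = FV·(1+i)^(−n) = 103,000 × 0.825567 = 85,033.3803

A$85,033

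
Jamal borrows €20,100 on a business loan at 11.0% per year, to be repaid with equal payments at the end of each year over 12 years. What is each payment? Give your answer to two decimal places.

€3,095.95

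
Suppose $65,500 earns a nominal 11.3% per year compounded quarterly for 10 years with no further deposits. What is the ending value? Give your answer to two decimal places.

i = 0.113/4 = 0.02825 per quarter; n = 10·4 = 40.
65,500 × (1+0.02825)^40 = 65,500 × 3.047535 = 199,613.5541

$199,613.55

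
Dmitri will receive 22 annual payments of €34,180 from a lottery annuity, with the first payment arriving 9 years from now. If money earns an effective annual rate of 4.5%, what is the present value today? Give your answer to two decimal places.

PV at t=8 (ordinary 22-year annuity): 34180 × a(22|0.045) = 34180 × 13.784425 = 471,151.6384
PV₀ = 471,151.6384 / (1+0.045)^8 = 471,151.6384 / 1.422101 = 331,306.8247

€331,306.82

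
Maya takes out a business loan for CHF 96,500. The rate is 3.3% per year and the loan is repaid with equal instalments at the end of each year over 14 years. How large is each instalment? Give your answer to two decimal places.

CHF 8,718.43

PMT = 96500 / ( [1 − (1+0.033)^(−14)] / 0.033 ) = 96500 / 11.068501 = 8,718.4343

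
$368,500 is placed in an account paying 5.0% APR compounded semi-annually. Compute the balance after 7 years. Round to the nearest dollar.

$520,681

Periodic rate i = 0.05/2 = 0.025; n = 7 × 2 = 14 periods.
FV = 368,500 × (1 + 0.025)^14 = 520,680.8530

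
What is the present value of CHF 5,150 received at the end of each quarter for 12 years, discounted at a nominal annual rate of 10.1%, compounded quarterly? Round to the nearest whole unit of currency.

CHF 142,341

i = 0.101/4 = 0.02525 per quarter; n = 12·4 = 48.
Annuity factor a(48|0.02525) = 27.639055; PV = 5150 × 27.639055 = 142,341.1323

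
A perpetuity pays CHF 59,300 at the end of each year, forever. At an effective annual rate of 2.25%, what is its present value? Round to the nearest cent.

CHF 2,635,555.56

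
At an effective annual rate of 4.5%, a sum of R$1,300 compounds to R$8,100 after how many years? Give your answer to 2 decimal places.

n = ln(8100/1300) / ln(1+0.045) = ln(6.23077) / 0.044017 = 41.5636 years

41.56 years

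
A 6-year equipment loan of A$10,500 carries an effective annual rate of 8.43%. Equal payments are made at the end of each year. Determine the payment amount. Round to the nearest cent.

A$2,301.02

PMT = 10500 / ( [1 − (1+0.0843)^(−6)] / 0.0843 ) = 10500 / 4.563189 = 2,301.0223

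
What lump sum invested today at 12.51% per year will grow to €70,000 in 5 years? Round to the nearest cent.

€38,827.77

PV = FV·(1+i)^(−n) = 70,000 × 0.554682 = 38,827.7672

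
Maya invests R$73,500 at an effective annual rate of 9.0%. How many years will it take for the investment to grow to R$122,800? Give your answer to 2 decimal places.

(1+i)^n = 122800/73500 = 1.67075, so n = ln 1.67075 / ln 1.09 = 5.9560 years

5.96 years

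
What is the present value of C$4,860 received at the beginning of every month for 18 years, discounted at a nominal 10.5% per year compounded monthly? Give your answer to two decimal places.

C$474,946.05

Periodic rate i = 0.105/12 = 0.00875; n = 18 × 12 = 216 periods.
Annuity factor a(216|0.00875) × (1+i) = 97.725525; PV = 4860 × 97.725525 = 474,946.0531
(annuity-due: payments at period start, so ×(1+i).)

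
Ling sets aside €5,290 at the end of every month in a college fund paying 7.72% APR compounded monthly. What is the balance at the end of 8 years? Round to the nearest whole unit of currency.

€699,602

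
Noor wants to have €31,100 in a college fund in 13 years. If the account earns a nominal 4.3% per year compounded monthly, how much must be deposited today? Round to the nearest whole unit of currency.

With 12 periods per year: i = 0.00358333, n = 156.
Discount factor = (1+0.00358333)^(−156) = 0.572352; PV = 31,100 × 0.572352 = 17,800.1516

€17,800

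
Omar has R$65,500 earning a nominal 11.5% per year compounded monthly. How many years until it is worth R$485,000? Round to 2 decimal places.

Periodic rate i = 0.115/12 = 0.00958333.
n = ln(485000/65500) / ln(1+0.00958333) = ln(7.40458) / 0.009538 = 209.9141 months
= 209.9141/12 years

17.49 years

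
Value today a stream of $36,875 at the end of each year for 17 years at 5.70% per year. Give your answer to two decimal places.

PV = PMT · [1 − (1+i)^(−n)] / i = 36875 · 10.707099 = 394,824.2847

$394,824.28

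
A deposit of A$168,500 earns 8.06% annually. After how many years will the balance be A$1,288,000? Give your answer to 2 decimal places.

(1+i)^n = 1.288e+06/168500 = 7.64392, so n = ln 7.64392 / ln 1.0806 = 26.2384 years

26.24 years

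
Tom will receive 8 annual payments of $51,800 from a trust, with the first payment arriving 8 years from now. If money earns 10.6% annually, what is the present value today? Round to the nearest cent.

$133,580.99

PV at t=7 (ordinary 8-year annuity): 51800 × a(8|0.106) = 51800 × 5.220364 = 270,414.8589
PV₀ = 270,414.8589 / (1+0.106)^7 = 270,414.8589 / 2.024351 = 133,580.9916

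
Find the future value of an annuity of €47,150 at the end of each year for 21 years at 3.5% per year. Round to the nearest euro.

FV = PMT · [(1+i)^n − 1] / i = 47150 · 30.269471 = 1,427,205.5424

€1,427,206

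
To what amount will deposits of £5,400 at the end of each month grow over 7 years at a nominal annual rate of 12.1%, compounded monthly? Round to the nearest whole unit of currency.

£708,390

With 12 periods per year: i = 0.0100833, n = 84.
FV = PMT · [(1+i)^n − 1] / i = 5400 · 131.183286 = 708,389.7423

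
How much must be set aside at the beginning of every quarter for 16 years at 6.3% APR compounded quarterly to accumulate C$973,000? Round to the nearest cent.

C$8,778.35

i = 0.063/4 = 0.01575 per quarter; n = 16·4 = 64.
FV-annuity factor × (1+i) = 110.840853; PMT = 973000 / 110.840853 = 8,778.3518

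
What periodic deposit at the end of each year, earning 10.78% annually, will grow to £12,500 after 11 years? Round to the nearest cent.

£646.68

FV-annuity factor = 19.329501; PMT = 12500 / 19.329501 = 646.6799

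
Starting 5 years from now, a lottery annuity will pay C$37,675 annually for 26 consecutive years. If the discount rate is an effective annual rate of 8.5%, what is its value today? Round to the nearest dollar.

C$281,479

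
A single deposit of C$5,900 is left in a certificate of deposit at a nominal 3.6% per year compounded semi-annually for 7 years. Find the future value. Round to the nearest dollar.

C$7,574

Periodic rate i = 0.036/2 = 0.018; n = 7 × 2 = 14 periods.
FV = PV·(1+i)^n = 5,900 × 1.283716 = 7,573.9233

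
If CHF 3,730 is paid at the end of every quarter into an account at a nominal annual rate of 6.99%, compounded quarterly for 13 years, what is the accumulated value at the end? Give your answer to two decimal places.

CHF 311,996.29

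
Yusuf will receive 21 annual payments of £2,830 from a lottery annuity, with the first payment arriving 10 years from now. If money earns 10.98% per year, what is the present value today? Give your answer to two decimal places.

Value one period before first payment (t=9): 2830 × [1 − (1+0.1098)^(−21)] / 0.1098 = 2830 × 8.085921 = 22,883.1556
Discount back 9 years: 22,883.1556 × (1+0.1098)^(−9) = 22,883.1556 × 0.391559 = 8,960.1118

£8,960.11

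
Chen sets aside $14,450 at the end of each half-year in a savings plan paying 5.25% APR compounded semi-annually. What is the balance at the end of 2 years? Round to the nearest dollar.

i = 0.0525/2 = 0.02625 per half-year; n = 2·2 = 4.
Accumulation factor s(4|0.02625) = 4.160274; FV = 14450 × 4.160274 = 60,115.9642

$60,116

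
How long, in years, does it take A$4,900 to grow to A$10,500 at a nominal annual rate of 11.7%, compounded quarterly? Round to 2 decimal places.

6.61 years

Periodic rate i = 0.117/4 = 0.02925.
n = ln(10500/4900) / ln(1+0.02925) = ln(2.14286) / 0.028830 = 26.4353 quarters
= 26.4353/4 years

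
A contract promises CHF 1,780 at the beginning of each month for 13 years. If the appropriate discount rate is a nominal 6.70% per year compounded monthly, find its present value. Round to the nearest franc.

CHF 186,085

i = 0.067/12 = 0.00558333 per month; n = 13·12 = 156.
PV = 1780 × [1 − (1+0.00558333)^(−156)] / 0.00558333 × (1+i) = 1780 × 104.542014 = 186,084.7855
(annuity-due: payments at period start, so ×(1+i).)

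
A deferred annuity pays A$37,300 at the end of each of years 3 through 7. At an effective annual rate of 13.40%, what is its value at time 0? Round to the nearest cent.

A$101,031.74

PV at t=2 (ordinary 5-year annuity): 37300 × a(5|0.134) = 37300 × 3.483174 = 129,922.3737
PV₀ = 129,922.3737 / (1+0.134)^2 = 129,922.3737 / 1.285956 = 101,031.7411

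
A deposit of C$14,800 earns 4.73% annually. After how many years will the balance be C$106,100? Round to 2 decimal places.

42.62 years

(1+i)^n = 106100/14800 = 7.16892, so n = ln 7.16892 / ln 1.0473 = 42.6212 years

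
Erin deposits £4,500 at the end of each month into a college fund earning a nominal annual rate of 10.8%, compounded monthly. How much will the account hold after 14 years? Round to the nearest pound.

i = 0.108/12 = 0.009 per month; n = 14·12 = 168.
FV = PMT · [(1+i)^n − 1] / i = 4500 · 389.468802 = 1,752,609.6078

£1,752,610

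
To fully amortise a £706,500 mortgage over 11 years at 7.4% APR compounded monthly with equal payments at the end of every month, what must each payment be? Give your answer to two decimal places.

£7,838.58

With 12 periods per year: i = 0.00616667, n = 132.
Annuity-PV factor = 90.131175; PMT = 706500 / 90.131175 = 7,838.5752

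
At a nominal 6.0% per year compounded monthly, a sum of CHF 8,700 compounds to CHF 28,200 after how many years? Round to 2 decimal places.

19.65 years

Periodic rate i = 0.06/12 = 0.005.
(1+i)^n = 28200/8700 = 3.24138, so n = ln 3.24138 / ln 1.005 = 235.7873 months
= 235.7873/12 years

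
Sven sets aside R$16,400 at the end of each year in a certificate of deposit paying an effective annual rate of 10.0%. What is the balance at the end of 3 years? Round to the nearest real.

R$54,284

Accumulation factor s(3|0.1) = 3.310000; FV = 16400 × 3.310000 = 54,284.0000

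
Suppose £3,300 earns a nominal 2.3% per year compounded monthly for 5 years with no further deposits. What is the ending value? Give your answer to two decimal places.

£3,701.77

Periodic rate i = 0.023/12 = 0.00191667; n = 5 × 12 = 60 periods.
FV = PV·(1+i)^n = 3,300 × 1.121750 = 3,701.7749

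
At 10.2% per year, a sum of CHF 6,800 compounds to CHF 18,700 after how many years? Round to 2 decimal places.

10.42 years

(1+i)^n = 18700/6800 = 2.75000, so n = ln 2.75000 / ln 1.102 = 10.4153 years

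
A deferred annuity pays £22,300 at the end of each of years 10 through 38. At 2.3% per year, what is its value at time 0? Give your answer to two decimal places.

£381,521.63

PV at t=9 (ordinary 29-year annuity): 22300 × a(29|0.023) = 22300 × 20.993991 = 468,166.0027
Discount back 9 years: 468,166.0027 × (1+0.023)^(−9) = 468,166.0027 × 0.814928 = 381,521.6341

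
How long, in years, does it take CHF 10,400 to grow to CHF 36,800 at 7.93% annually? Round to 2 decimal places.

(1+i)^n = 36800/10400 = 3.53846, so n = ln 3.53846 / ln 1.0793 = 16.5594 years

16.56 years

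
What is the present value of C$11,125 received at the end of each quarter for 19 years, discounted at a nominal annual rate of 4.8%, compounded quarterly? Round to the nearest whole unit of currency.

Periodic rate i = 0.048/4 = 0.012; n = 19 × 4 = 76 periods.
PV = 11125 × [1 − (1+0.012)^(−76)] / 0.012 = 11125 × 49.674442 = 552,628.1701

C$552,628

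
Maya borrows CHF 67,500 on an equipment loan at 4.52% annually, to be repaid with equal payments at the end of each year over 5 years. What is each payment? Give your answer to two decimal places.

CHF 15,384.51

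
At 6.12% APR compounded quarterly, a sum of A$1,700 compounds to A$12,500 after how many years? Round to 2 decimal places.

32.85 years

Periodic rate i = 0.0612/4 = 0.0153.
(1+i)^n = 12500/1700 = 7.35294, so n = ln 7.35294 / ln 1.0153 = 131.3937 quarters
= 131.3937/4 years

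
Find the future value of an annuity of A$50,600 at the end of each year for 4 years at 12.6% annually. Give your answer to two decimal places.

FV = 50600 × [(1+0.126)^4 − 1] / 0.126 = 50600 × 4.821504 = 243,968.1214

A$243,968.12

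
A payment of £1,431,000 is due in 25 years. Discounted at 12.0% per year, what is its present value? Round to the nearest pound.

PV = FV·(1+i)^(−n) = 1,431,000 × 0.058823 = 84,176.1517

£84,176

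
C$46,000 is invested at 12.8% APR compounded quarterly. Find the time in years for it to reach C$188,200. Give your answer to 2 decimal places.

11.18 years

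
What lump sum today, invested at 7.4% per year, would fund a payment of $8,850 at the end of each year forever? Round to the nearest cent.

$119,594.59

PV = PMT / i = 8850 / 0.074 = 119,594.5946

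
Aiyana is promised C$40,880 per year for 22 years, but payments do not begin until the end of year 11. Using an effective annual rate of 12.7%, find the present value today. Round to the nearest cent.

C$90,362.76

Value one period before first payment (t=10): 40880 × [1 − (1+0.127)^(−22)] / 0.127 = 40880 × 7.306641 = 298,695.4775
PV₀ = 298,695.4775 / (1+0.127)^10 = 298,695.4775 / 3.305515 = 90,362.7598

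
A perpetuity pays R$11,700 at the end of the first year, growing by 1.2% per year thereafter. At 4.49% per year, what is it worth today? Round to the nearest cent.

PV = PMT / (i − g) = 11700 / (0.0449 − 0.012) = 11700 / 0.032900 = 355,623.1003

R$355,623.10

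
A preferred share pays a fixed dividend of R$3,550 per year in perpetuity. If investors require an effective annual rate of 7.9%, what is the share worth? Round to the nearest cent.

PV = PMT / i = 3550 / 0.079 = 44,936.7089

R$44,936.71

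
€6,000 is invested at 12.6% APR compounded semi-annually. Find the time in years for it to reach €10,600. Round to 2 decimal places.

4.66 years

Periodic rate i = 0.126/2 = 0.063.
n = ln(10600/6000) / ln(1+0.063) = ln(1.76667) / 0.061095 = 9.3149 half-years
= 9.3149/2 years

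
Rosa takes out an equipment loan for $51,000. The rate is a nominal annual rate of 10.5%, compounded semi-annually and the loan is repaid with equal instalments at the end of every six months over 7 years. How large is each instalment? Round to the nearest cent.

i = 0.105/2 = 0.0525 per half-year; n = 7·2 = 14.
PMT = 51000 / ( [1 − (1+0.0525)^(−14)] / 0.0525 ) = 51000 / 9.742301 = 5,234.9031

$5,234.90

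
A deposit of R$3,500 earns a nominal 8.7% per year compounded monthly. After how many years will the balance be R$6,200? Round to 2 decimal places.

6.60 years

Periodic rate i = 0.087/12 = 0.00725.
n = ln(6200/3500) / ln(1+0.00725) = ln(1.77143) / 0.007224 = 79.1526 months
= 79.1526/12 years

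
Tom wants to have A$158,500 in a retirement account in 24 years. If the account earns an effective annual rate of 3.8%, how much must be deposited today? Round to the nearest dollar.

PV = FV·(1+i)^(−n) = 158,500 × 0.408567 = 64,757.9038

A$64,758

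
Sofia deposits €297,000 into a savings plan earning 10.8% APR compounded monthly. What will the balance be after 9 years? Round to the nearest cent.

i = 0.108/12 = 0.009 per month; n = 9·12 = 108.
297,000 × (1+0.009)^108 = 297,000 × 2.631758 = 781,632.1293

€781,632.13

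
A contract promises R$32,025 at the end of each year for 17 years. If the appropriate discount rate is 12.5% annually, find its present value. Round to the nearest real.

R$221,607

PV = 32025 × [1 − (1+0.125)^(−17)] / 0.125 = 32025 × 6.919818 = 221,607.1580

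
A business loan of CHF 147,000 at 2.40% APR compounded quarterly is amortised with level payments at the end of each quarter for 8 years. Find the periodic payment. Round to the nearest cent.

CHF 5,062.58

i = 0.024/4 = 0.006 per quarter; n = 8·4 = 32.
PMT = 147000 / ( [1 − (1+0.006)^(−32)] / 0.006 ) = 147000 / 29.036585 = 5,062.5788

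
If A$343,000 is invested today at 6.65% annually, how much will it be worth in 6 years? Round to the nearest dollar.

A$504,730

343,000 × (1+0.0665)^6 = 343,000 × 1.471517 = 504,730.1857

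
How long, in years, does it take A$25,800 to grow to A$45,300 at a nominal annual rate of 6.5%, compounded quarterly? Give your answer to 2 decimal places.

Periodic rate i = 0.065/4 = 0.01625.
n = ln(45300/25800) / ln(1+0.01625) = ln(1.75581) / 0.016119 = 34.9227 quarters
= 34.9227/4 years

8.73 years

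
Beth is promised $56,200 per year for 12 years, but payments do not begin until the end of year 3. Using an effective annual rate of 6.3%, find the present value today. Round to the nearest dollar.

$410,204

PV at t=2 (ordinary 12-year annuity): 56200 × a(12|0.063) = 56200 × 8.247657 = 463,518.3347
PV₀ = 463,518.3347 / (1+0.063)^2 = 463,518.3347 / 1.129969 = 410,204.4700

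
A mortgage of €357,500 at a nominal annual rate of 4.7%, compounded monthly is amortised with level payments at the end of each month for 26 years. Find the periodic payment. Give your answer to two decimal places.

€1,987.08

i = 0.047/12 = 0.00391667 per month; n = 26·12 = 312.
Annuity-PV factor = 179.912068; PMT = 357500 / 179.912068 = 1,987.0818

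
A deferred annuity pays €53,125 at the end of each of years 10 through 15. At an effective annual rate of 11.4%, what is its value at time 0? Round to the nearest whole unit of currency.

€84,089

PV at t=9 (ordinary 6-year annuity): 53125 × a(6|0.114) = 53125 × 4.182233 = 222,181.1255
PV₀ = 222,181.1255 / (1+0.114)^9 = 222,181.1255 / 2.642206 = 84,089.2434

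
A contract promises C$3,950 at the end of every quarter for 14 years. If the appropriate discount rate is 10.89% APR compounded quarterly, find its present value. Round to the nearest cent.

C$112,850.08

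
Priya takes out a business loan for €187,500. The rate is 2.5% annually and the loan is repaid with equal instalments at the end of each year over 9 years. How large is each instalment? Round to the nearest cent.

€23,523.17

Annuity-PV factor = 7.970866; PMT = 187500 / 7.970866 = 23,523.1669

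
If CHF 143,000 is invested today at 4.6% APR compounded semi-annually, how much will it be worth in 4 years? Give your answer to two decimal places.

CHF 171,530.40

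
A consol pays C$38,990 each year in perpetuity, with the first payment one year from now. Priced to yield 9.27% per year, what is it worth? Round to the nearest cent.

PV = C/r = 38990/0.0927 = 420,604.0992

C$420,604.10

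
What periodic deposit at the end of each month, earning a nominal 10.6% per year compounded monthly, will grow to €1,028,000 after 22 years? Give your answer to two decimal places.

Periodic rate i = 0.106/12 = 0.00883333; n = 22 × 12 = 264 periods.
FV-annuity factor = 1040.785501; PMT = 1.028e+06 / 1040.785501 = 987.7155

€987.72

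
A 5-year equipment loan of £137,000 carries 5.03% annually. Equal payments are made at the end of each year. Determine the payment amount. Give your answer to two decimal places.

£31,669.79

Annuity-PV factor = 4.325889; PMT = 137000 / 4.325889 = 31,669.7936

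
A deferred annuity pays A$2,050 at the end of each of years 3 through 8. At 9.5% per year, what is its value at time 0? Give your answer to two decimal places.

A$7,556.67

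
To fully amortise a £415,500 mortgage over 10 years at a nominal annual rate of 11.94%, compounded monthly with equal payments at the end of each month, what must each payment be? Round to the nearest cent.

£5,946.82

With 12 periods per year: i = 0.00995, n = 120.
Annuity-PV factor = 69.869332; PMT = 415500 / 69.869332 = 5,946.8152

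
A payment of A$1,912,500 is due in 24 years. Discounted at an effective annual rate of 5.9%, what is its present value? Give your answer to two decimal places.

A$483,168.26

PV = FV·(1+i)^(−n) = 1,912,500 × 0.252637 = 483,168.2646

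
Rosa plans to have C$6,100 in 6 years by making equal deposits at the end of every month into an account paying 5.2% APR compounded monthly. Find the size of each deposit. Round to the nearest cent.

C$72.37

i = 0.052/12 = 0.00433333 per month; n = 6·12 = 72.
FV-annuity factor = 84.284802; PMT = 6100 / 84.284802 = 72.3737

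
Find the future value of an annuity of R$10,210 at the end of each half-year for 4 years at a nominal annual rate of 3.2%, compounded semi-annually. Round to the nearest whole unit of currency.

i = 0.032/2 = 0.016 per half-year; n = 4·2 = 8.
FV = 10210 × [(1+0.016)^8 − 1] / 0.016 = 10210 × 8.462626 = 86,403.4157

R$86,403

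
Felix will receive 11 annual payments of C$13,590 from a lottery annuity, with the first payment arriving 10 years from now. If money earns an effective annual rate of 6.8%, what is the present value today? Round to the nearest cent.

Value one period before first payment (t=9): 13590 × [1 − (1+0.068)^(−11)] / 0.068 = 13590 × 7.573948 = 102,929.9599
PV₀ = 102,929.9599 / (1+0.068)^9 = 102,929.9599 / 1.807762 = 56,937.7799

C$56,937.78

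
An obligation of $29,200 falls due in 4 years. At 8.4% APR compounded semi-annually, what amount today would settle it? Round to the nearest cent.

i = 0.084/2 = 0.042 per half-year; n = 4·2 = 8.
Discount factor = (1+0.042)^(−8) = 0.719545; PV = 29,200 × 0.719545 = 21,010.7280

$21,010.73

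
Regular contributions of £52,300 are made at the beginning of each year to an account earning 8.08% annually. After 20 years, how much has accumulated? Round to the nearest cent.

£2,609,770.36

Accumulation factor s(20|0.0808) × (1+i) = 49.900007; FV = 52300 × 49.900007 = 2,609,770.3598
Payments are at the start of each period, so multiply by (1+i).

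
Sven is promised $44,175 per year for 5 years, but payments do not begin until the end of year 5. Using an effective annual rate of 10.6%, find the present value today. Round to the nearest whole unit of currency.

$110,220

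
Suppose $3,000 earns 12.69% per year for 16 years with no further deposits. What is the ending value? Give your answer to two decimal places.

$20,290.25

3,000 × (1+0.1269)^16 = 3,000 × 6.763415 = 20,290.2462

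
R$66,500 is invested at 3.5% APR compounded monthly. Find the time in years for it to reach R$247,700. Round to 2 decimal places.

Periodic rate i = 0.035/12 = 0.00291667.
(1+i)^n = 247700/66500 = 3.72481, so n = ln 3.72481 / ln 1.00292 = 451.5200 months
= 451.5200/12 years

37.63 years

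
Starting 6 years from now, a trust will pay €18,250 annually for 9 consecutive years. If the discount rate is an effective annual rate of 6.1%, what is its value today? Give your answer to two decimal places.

PV at t=5 (ordinary 9-year annuity): 18250 × a(9|0.061) = 18250 × 6.772188 = 123,592.4303
PV₀ = 123,592.4303 / (1+0.061)^5 = 123,592.4303 / 1.344550 = 91,921.0450

€91,921.04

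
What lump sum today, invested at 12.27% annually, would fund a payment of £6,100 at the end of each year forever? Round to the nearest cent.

£49,714.75

PV = PMT / i = 6100 / 0.1227 = 49,714.7514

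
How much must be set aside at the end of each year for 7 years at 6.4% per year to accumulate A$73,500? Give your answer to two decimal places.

A$8,650.22

PMT = 73500 / ( [(1+0.064)^7 − 1] / 0.064 ) = 73500 / 8.496895 = 8,650.2188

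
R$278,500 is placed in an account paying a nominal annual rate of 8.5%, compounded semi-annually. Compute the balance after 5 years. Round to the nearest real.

With 2 periods per year: i = 0.0425, n = 10.
278,500 × (1+0.0425)^10 = 278,500 × 1.516214 = 422,265.7294

R$422,266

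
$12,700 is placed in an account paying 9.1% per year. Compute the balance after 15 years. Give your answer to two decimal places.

$46,900.23

12,700 × (1+0.091)^15 = 12,700 × 3.692932 = 46,900.2308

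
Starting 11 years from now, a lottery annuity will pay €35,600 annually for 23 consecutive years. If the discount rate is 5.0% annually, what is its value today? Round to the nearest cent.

€294,796.99

Value one period before first payment (t=10): 35600 × [1 − (1+0.05)^(−23)] / 0.05 = 35600 × 13.488574 = 480,193.2303
PV₀ = 480,193.2303 / (1+0.05)^10 = 480,193.2303 / 1.628895 = 294,796.9883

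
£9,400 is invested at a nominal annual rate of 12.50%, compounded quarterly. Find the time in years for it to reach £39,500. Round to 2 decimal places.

11.66 years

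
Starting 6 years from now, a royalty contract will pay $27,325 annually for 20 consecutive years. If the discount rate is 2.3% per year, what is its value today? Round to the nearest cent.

$387,476.03

PV at t=5 (ordinary 20-year annuity): 27325 × a(20|0.023) = 27325 × 15.887766 = 434,133.2067
Discount back 5 years: 434,133.2067 × (1+0.023)^(−5) = 434,133.2067 × 0.892528 = 387,476.0266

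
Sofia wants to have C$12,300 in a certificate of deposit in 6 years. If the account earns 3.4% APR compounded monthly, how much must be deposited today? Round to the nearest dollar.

C$10,033

With 12 periods per year: i = 0.00283333, n = 72.
PV = FV·(1+i)^(−n) = 12,300 × 0.815698 = 10,033.0808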